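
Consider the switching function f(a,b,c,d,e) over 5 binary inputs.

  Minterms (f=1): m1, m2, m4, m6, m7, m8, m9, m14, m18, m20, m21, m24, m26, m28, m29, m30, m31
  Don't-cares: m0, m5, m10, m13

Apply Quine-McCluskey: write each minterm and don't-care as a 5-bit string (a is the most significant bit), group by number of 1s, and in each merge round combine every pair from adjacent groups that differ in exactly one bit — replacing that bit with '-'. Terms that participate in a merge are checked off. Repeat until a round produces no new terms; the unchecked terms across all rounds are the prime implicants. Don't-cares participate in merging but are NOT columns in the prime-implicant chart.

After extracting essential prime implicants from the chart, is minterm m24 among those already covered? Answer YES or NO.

size-2^0 implicants → 00000(✓)  00001(✓)  00010(✓)  00100(✓)  00101(✓)  00110(✓)  00111(✓)  01000(✓)  01001(✓)  01010(✓)  01101(✓)  01110(✓)  10010(✓)  10100(✓)  10101(✓)  11000(✓)  11010(✓)  11100(✓)  11101(✓)  11110(✓)  11111(✓)
size-2^1 implicants → -0010(✓)  -0100(✓)  -0101(✓)  -1000(✓)  -1010(✓)  -1101(✓)  -1110(✓)  0-000(✓)  0-001(✓)  0-010(✓)  0-101(✓)  0-110(✓)  00-00(✓)  00-01(✓)  00-10(✓)  000-0(✓)  0000-(✓)  001-0(✓)  001-1(✓)  0010-(✓)  0011-(✓)  01-01(✓)  01-10(✓)  010-0(✓)  0100-(✓)  1-010(✓)  1-100(✓)  1-101(✓)  1010-(✓)  11-00(✓)  11-10(✓)  110-0(✓)  111-0(✓)  111-1(✓)  1110-(✓)  1111-(✓)
size-2^2 implicants → --010  --101  -010-  -1-10  -10-0  0--01  0--10  0-0-0  0-00-  00--0  00-0-  001--  1-10-  11--0  111--
Unchecked terms (primes): --010, --101, -010-, -1-10, -10-0, 0--01, 0--10, 0-0-0, 0-00-, 00--0, 00-0-, 001--, 1-10-, 11--0, 111--
Minterm coverage:
  m1 ⊆ 0--01,0-00-,00-0-
  m2 ⊆ --010,0--10,0-0-0,00--0
  m4 ⊆ -010-,00--0,00-0-,001--
  m6 ⊆ 0--10,00--0,001--
  m7 ⊆ 001-- [E]
  m8 ⊆ -10-0,0-0-0,0-00-
  m9 ⊆ 0--01,0-00-
  m14 ⊆ -1-10,0--10
  m18 ⊆ --010 [E]
  m20 ⊆ -010-,1-10-
  m21 ⊆ --101,-010-,1-10-
  m24 ⊆ -10-0,11--0
  m26 ⊆ --010,-1-10,-10-0,11--0
  m28 ⊆ 1-10-,11--0,111--
  m29 ⊆ --101,1-10-,111--
  m30 ⊆ -1-10,11--0,111--
  m31 ⊆ 111-- [E]
E = {--010, 001--, 111--}

NO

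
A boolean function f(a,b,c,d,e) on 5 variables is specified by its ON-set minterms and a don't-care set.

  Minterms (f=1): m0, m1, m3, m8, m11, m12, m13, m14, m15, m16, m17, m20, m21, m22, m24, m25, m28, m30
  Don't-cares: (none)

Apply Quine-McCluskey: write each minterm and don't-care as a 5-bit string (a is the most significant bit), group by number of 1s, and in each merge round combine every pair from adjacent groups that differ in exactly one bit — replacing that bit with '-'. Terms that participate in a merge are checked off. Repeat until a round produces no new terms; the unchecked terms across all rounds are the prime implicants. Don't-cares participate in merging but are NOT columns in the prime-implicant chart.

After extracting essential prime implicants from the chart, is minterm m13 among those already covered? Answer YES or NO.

YES

[col 0] 00000*, 00001*, 00011*, 01000*, 01011*, 01100*, 01101*, 01110*, 01111*, 10000*, 10001*, 10100*, 10101*, 10110*, 11000*, 11001*, 11100*, 11110*
[col 1] -0000*, -0001*, -1000*, -1100*, -1110*, 0-000*, 0-011, 000-1, 0000-*, 01-00*, 01-11, 011-0*, 011-1*, 0110-*, 0111-*, 1-000*, 1-001*, 1-100*, 1-110*, 10-00*, 10-01*, 1000-*, 101-0*, 1010-*, 11-00*, 1100-*, 111-0*
[col 2] --000, -000-, -1-00, -11-0, 011--, 1--00, 1-00-, 1-1-0, 10-0-
Prime implicants: --000, -000-, -1-00, -11-0, 0-011, 000-1, 01-11, 011--, 1--00, 1-00-, 1-1-0, 10-0-
PI chart (minterm → PIs covering it):
  0 | --000,-000-
  1 | -000-,000-1
  3 | 0-011,000-1
  8 | --000,-1-00
  11 | 0-011,01-11
  12 | -1-00,-11-0,011--
  13 | 011--  (sole → essential)
  14 | -11-0,011--
  15 | 01-11,011--
  16 | --000,-000-,1--00,1-00-,10-0-
  17 | -000-,1-00-,10-0-
  20 | 1--00,1-1-0,10-0-
  21 | 10-0-  (sole → essential)
  22 | 1-1-0  (sole → essential)
  24 | --000,-1-00,1--00,1-00-
  25 | 1-00-  (sole → essential)
  28 | -1-00,-11-0,1--00,1-1-0
  30 | -11-0,1-1-0
Essential prime implicants: 011--, 1-00-, 1-1-0, 10-0-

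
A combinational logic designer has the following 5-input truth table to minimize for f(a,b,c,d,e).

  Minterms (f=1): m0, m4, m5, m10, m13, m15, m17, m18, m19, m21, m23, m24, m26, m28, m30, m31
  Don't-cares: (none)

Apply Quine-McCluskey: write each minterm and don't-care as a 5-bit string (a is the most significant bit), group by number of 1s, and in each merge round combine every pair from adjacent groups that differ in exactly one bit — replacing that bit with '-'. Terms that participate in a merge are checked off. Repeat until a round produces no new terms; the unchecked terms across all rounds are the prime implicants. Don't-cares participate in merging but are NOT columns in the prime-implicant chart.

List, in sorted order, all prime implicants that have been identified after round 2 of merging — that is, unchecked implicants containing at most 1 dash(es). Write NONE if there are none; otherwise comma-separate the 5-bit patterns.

-0101, -1010, -1111, 0-101, 00-00, 0010-, 011-1, 1-010, 1-111, 1001-, 1111-

[col 0] 00000*, 00100*, 00101*, 01010*, 01101*, 01111*, 10001*, 10010*, 10011*, 10101*, 10111*, 11000*, 11010*, 11100*, 11110*, 11111*
[col 1] -0101, -1010, -1111, 0-101, 00-00, 0010-, 011-1, 1-010, 1-111, 10-01*, 10-11*, 100-1*, 1001-, 101-1*, 11-00*, 11-10*, 110-0*, 111-0*, 1111-
[col 2] 10--1, 11--0
Prime implicants: -0101, -1010, -1111, 0-101, 00-00, 0010-, 011-1, 1-010, 1-111, 10--1, 1001-, 11--0, 1111-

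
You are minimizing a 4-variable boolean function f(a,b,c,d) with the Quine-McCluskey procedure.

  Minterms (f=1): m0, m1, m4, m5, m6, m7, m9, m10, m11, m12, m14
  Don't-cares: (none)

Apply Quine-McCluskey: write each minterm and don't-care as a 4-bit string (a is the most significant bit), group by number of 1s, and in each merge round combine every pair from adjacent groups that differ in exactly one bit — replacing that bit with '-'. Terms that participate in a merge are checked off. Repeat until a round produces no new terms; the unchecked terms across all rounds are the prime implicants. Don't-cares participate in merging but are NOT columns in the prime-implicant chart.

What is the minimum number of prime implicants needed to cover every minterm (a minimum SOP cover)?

5

size-2^0 implicants → 0000(✓)  0001(✓)  0100(✓)  0101(✓)  0110(✓)  0111(✓)  1001(✓)  1010(✓)  1011(✓)  1100(✓)  1110(✓)
size-2^1 implicants → -001  -100(✓)  -110(✓)  0-00(✓)  0-01(✓)  000-(✓)  01-0(✓)  01-1(✓)  010-(✓)  011-(✓)  1-10  10-1  101-  11-0(✓)
size-2^2 implicants → -1-0  0-0-  01--
Unchecked terms (primes): -001, -1-0, 0-0-, 01--, 1-10, 10-1, 101-
Minterm coverage:
  m0 ⊆ 0-0- [E]
  m1 ⊆ -001,0-0-
  m4 ⊆ -1-0,0-0-,01--
  m5 ⊆ 0-0-,01--
  m6 ⊆ -1-0,01--
  m7 ⊆ 01-- [E]
  m9 ⊆ -001,10-1
  m10 ⊆ 1-10,101-
  m11 ⊆ 10-1,101-
  m12 ⊆ -1-0 [E]
  m14 ⊆ -1-0,1-10
E = {-1-0, 0-0-, 01--}
Petrick residual → -001, 101-
Cover = b'c'd + bd' + a'c' + a'b + ab'c  |cover|=5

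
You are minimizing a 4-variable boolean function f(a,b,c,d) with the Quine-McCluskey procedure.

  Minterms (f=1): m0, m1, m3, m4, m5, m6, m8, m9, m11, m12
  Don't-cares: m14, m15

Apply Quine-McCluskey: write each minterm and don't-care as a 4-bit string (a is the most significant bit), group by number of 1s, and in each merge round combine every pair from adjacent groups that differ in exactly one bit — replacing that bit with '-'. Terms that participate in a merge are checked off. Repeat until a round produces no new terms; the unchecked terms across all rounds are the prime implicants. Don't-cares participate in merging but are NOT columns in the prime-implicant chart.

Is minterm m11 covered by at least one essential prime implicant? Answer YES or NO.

Round 0: 0000✓ 0001✓ 0011✓ 0100✓ 0101✓ 0110✓ 1000✓ 1001✓ 1011✓ 1100✓ 1110✓ 1111✓
Round 1: -000✓ -001✓ -011✓ -100✓ -110✓ 0-00✓ 0-01✓ 00-1✓ 000-✓ 01-0✓ 010-✓ 1-00✓ 1-11 10-1✓ 100-✓ 11-0✓ 111-
Round 2: --00 -0-1 -00- -1-0 0-0-
PIs = {--00, -0-1, -00-, -1-0, 0-0-, 1-11, 111-}
Coverage chart:
  m0: --00,-00-,0-0-
  m1: -0-1,-00-,0-0-
  m3: -0-1 ←essential
  m4: --00,-1-0,0-0-
  m5: 0-0- ←essential
  m6: -1-0 ←essential
  m8: --00,-00-
  m9: -0-1,-00-
  m11: -0-1,1-11
  m12: --00,-1-0
Essential: -0-1, -1-0, 0-0-

YES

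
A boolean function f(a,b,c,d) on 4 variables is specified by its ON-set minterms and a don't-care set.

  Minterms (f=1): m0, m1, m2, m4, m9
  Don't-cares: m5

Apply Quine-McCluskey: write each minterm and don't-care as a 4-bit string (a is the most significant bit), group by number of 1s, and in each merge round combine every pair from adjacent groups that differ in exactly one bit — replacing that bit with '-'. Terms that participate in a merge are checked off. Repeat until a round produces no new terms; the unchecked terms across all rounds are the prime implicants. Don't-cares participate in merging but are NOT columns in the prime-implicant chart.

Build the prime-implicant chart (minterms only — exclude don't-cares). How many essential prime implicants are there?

Round 0: 0000✓ 0001✓ 0010✓ 0100✓ 0101✓ 1001✓
Round 1: -001 0-00✓ 0-01✓ 00-0 000-✓ 010-✓
Round 2: 0-0-
PIs = {-001, 0-0-, 00-0}
Coverage chart:
  m0: 0-0-,00-0
  m1: -001,0-0-
  m2: 00-0 ←essential
  m4: 0-0- ←essential
  m9: -001 ←essential
Essential: -001, 0-0-, 00-0

3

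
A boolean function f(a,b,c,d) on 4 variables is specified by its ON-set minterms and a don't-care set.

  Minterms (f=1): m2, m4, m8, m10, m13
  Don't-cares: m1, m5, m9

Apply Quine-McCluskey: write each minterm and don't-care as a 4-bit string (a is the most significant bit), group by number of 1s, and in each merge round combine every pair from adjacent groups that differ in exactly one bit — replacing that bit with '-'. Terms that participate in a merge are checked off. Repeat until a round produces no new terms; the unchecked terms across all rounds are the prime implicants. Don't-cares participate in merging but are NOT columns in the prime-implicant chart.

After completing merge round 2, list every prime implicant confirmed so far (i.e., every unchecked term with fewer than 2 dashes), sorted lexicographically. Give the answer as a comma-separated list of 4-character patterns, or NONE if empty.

size-2^0 implicants → 0001(✓)  0010(✓)  0100(✓)  0101(✓)  1000(✓)  1001(✓)  1010(✓)  1101(✓)
size-2^1 implicants → -001(✓)  -010  -101(✓)  0-01(✓)  010-  1-01(✓)  10-0  100-
size-2^2 implicants → --01
Unchecked terms (primes): --01, -010, 010-, 10-0, 100-

-010, 010-, 10-0, 100-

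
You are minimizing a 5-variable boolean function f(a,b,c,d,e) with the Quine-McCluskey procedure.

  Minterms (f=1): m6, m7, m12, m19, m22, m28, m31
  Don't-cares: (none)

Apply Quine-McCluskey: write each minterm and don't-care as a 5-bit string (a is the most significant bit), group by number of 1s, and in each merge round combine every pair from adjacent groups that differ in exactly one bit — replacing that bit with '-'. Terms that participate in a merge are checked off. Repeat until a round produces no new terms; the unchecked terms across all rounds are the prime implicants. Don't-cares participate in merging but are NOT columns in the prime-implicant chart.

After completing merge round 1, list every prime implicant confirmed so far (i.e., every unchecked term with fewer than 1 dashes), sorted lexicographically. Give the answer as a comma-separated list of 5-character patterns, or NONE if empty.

10011, 11111

size-2^0 implicants → 00110(✓)  00111(✓)  01100(✓)  10011  10110(✓)  11100(✓)  11111
size-2^1 implicants → -0110  -1100  0011-
Unchecked terms (primes): -0110, -1100, 0011-, 10011, 11111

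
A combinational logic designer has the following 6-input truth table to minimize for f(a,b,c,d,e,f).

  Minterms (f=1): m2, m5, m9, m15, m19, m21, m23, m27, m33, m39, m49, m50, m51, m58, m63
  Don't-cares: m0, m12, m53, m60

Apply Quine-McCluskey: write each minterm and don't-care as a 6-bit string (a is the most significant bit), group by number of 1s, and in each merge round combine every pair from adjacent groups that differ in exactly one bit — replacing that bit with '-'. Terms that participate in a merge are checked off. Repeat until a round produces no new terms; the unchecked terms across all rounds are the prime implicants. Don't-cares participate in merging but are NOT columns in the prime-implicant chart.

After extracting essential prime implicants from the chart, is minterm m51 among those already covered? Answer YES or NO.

Round 0: 000000✓ 000010✓ 000101✓ 001001 001100 001111 010011✓ 010101✓ 010111✓ 011011✓ 100001✓ 100111 110001✓ 110010✓ 110011✓ 110101✓ 111010✓ 111100 111111
Round 1: -10011 -10101 0-0101 0000-0 01-011 010-11 0101-1 1-0001 11-010 110-01 1100-1 11001-
PIs = {-10011, -10101, 0-0101, 0000-0, 001001, 001100, 001111, 01-011, 010-11, 0101-1, 1-0001, 100111, 11-010, 110-01, 1100-1, 11001-, 111100, 111111}
Coverage chart:
  m2: 0000-0 ←essential
  m5: 0-0101 ←essential
  m9: 001001 ←essential
  m15: 001111 ←essential
  m19: -10011,01-011,010-11
  m21: -10101,0-0101,0101-1
  m23: 010-11,0101-1
  m27: 01-011 ←essential
  m33: 1-0001 ←essential
  m39: 100111 ←essential
  m49: 1-0001,110-01,1100-1
  m50: 11-010,11001-
  m51: -10011,1100-1,11001-
  m58: 11-010 ←essential
  m63: 111111 ←essential
Essential: 0-0101, 0000-0, 001001, 001111, 01-011, 1-0001, 100111, 11-010, 111111

NO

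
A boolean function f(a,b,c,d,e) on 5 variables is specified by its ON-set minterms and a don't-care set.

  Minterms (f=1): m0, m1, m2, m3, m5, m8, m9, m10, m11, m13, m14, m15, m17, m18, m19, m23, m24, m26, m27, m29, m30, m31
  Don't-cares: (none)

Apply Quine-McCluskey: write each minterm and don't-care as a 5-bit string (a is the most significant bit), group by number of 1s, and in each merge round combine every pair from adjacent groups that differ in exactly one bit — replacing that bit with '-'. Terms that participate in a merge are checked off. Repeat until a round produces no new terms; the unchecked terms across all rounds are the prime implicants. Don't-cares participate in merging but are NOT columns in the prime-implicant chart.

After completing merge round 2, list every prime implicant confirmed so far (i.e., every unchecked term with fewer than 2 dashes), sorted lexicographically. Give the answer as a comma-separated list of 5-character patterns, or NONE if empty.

NONE

[col 0] 00000*, 00001*, 00010*, 00011*, 00101*, 01000*, 01001*, 01010*, 01011*, 01101*, 01110*, 01111*, 10001*, 10010*, 10011*, 10111*, 11000*, 11010*, 11011*, 11101*, 11110*, 11111*
[col 1] -0001*, -0010*, -0011*, -1000*, -1010*, -1011*, -1101*, -1110*, -1111*, 0-000*, 0-001*, 0-010*, 0-011*, 0-101*, 00-01*, 000-0*, 000-1*, 0000-*, 0001-*, 01-01*, 01-10*, 01-11*, 010-0*, 010-1*, 0100-*, 0101-*, 011-1*, 0111-*, 1-010*, 1-011*, 1-111*, 10-11*, 100-1*, 1001-*, 11-10*, 11-11*, 110-0*, 1101-*, 111-1*, 1111-*
[col 2] --010*, --011*, -00-1, -001-*, -1-10*, -1-11*, -10-0, -101-*, -11-1, -111-*, 0--01, 0-0-0*, 0-0-1*, 0-00-*, 0-01-*, 000--*, 01--1, 01-1-*, 010--*, 1--11, 1-01-*, 11-1-*
[col 3] --01-, -1-1-, 0-0--
Prime implicants: --01-, -00-1, -1-1-, -10-0, -11-1, 0--01, 0-0--, 01--1, 1--11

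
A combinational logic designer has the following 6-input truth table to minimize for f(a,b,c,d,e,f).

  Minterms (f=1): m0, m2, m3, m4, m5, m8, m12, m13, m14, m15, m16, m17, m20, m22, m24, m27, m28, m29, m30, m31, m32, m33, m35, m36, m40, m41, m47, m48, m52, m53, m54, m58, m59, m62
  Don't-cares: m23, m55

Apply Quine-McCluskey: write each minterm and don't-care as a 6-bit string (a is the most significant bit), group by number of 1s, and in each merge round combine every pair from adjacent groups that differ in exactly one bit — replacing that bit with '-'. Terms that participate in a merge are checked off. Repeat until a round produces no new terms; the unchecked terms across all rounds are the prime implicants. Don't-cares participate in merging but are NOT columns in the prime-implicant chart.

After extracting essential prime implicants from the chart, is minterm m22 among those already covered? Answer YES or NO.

NO

Round 0: 000000✓ 000010✓ 000011✓ 000100✓ 000101✓ 001000✓ 001100✓ 001101✓ 001110✓ 001111✓ 010000✓ 010001✓ 010100✓ 010110✓ 010111✓ 011000✓ 011011✓ 011100✓ 011101✓ 011110✓ 011111✓ 100000✓ 100001✓ 100011✓ 100100✓ 101000✓ 101001✓ 101111✓ 110000✓ 110100✓ 110101✓ 110110✓ 110111✓ 111010✓ 111011✓ 111110✓
Round 1: -00000✓ -00011 -00100✓ -01000✓ -01111 -10000✓ -10100✓ -10110✓ -10111✓ -11011 -11110✓ 0-0000✓ 0-0100✓ 0-1000✓ 0-1100✓ 0-1101✓ 0-1110✓ 0-1111✓ 00-000✓ 00-100✓ 00-101✓ 000-00✓ 0000-0 00001- 00010-✓ 001-00✓ 0011-0✓ 0011-1✓ 00110-✓ 00111-✓ 01-000✓ 01-100✓ 01-110✓ 01-111✓ 010-00✓ 01000- 0101-0✓ 01011-✓ 011-00✓ 011-11 0111-0✓ 0111-1✓ 01110-✓ 01111-✓ 1-0000✓ 1-0100✓ 10-000✓ 10-001✓ 100-00✓ 1000-1 10000-✓ 10100-✓ 11-110✓ 110-00✓ 1101-0✓ 1101-1✓ 11010-✓ 11011-✓ 111-10 11101-
Round 2: --0000✓ --0100✓ -0-000 -00-00✓ -1-110 -10-00✓ -101-0 -1011- 0--000✓ 0--100✓ 0-0-00✓ 0-1-00✓ 0-11-0✓ 0-11-1✓ 0-110-✓ 0-111-✓ 00--00✓ 00-10- 0011--✓ 01--00✓ 01-1-0 01-11- 0111--✓ 1-0-00✓ 10-00- 1101--
Round 3: --0-00 0---00 0-11--
PIs = {--0-00, -0-000, -00011, -01111, -1-110, -101-0, -1011-, -11011, 0---00, 0-11--, 00-10-, 0000-0, 00001-, 01-1-0, 01-11-, 01000-, 011-11, 10-00-, 1000-1, 1101--, 111-10, 11101-}
Coverage chart:
  m0: --0-00,-0-000,0---00,0000-0
  m2: 0000-0,00001-
  m3: -00011,00001-
  m4: --0-00,0---00,00-10-
  m5: 00-10- ←essential
  m8: -0-000,0---00
  m12: 0---00,0-11--,00-10-
  m13: 0-11--,00-10-
  m14: 0-11-- ←essential
  m15: -01111,0-11--
  m16: --0-00,0---00,01000-
  m17: 01000- ←essential
  m20: --0-00,-101-0,0---00,01-1-0
  m22: -1-110,-101-0,-1011-,01-1-0,01-11-
  m24: 0---00 ←essential
  m27: -11011,011-11
  m28: 0---00,0-11--,01-1-0
  m29: 0-11-- ←essential
  m30: -1-110,0-11--,01-1-0,01-11-
  m31: 0-11--,01-11-,011-11
  m32: --0-00,-0-000,10-00-
  m33: 10-00-,1000-1
  m35: -00011,1000-1
  m36: --0-00 ←essential
  m40: -0-000,10-00-
  m41: 10-00- ←essential
  m47: -01111 ←essential
  m48: --0-00 ←essential
  m52: --0-00,-101-0,1101--
  m53: 1101-- ←essential
  m54: -1-110,-101-0,-1011-,1101--
  m58: 111-10,11101-
  m59: -11011,11101-
  m62: -1-110,111-10
Essential: --0-00, -01111, 0---00, 0-11--, 00-10-, 01000-, 10-00-, 1101--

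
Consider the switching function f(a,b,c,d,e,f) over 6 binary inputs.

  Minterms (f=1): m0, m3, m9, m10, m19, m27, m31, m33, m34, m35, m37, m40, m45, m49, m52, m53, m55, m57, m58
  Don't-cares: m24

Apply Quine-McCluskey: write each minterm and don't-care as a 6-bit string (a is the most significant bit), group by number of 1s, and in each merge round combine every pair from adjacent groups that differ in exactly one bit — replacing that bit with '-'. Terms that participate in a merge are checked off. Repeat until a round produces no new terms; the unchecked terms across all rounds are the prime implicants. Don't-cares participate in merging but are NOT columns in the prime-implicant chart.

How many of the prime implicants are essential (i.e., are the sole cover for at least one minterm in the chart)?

11

size-2^0 implicants → 000000  000011(✓)  001001  001010  010011(✓)  011000  011011(✓)  011111(✓)  100001(✓)  100010(✓)  100011(✓)  100101(✓)  101000  101101(✓)  110001(✓)  110100(✓)  110101(✓)  110111(✓)  111001(✓)  111010
size-2^1 implicants → -00011  0-0011  01-011  011-11  1-0001(✓)  1-0101(✓)  10-101  100-01(✓)  1000-1  10001-  11-001  110-01(✓)  1101-1  11010-
size-2^2 implicants → 1-0-01
Unchecked terms (primes): -00011, 0-0011, 000000, 001001, 001010, 01-011, 011-11, 011000, 1-0-01, 10-101, 1000-1, 10001-, 101000, 11-001, 1101-1, 11010-, 111010
Minterm coverage:
  m0 ⊆ 000000 [E]
  m3 ⊆ -00011,0-0011
  m9 ⊆ 001001 [E]
  m10 ⊆ 001010 [E]
  m19 ⊆ 0-0011,01-011
  m27 ⊆ 01-011,011-11
  m31 ⊆ 011-11 [E]
  m33 ⊆ 1-0-01,1000-1
  m34 ⊆ 10001- [E]
  m35 ⊆ -00011,1000-1,10001-
  m37 ⊆ 1-0-01,10-101
  m40 ⊆ 101000 [E]
  m45 ⊆ 10-101 [E]
  m49 ⊆ 1-0-01,11-001
  m52 ⊆ 11010- [E]
  m53 ⊆ 1-0-01,1101-1,11010-
  m55 ⊆ 1101-1 [E]
  m57 ⊆ 11-001 [E]
  m58 ⊆ 111010 [E]
E = {000000, 001001, 001010, 011-11, 10-101, 10001-, 101000, 11-001, 1101-1, 11010-, 111010}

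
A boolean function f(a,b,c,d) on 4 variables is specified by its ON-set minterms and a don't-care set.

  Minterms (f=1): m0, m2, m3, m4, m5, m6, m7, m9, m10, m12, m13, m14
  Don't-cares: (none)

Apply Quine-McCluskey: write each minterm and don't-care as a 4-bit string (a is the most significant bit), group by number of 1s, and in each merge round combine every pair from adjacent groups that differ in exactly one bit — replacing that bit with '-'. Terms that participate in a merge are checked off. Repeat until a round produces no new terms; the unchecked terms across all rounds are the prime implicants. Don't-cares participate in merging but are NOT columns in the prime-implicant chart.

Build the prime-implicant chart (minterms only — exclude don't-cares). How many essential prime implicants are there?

[col 0] 0000*, 0010*, 0011*, 0100*, 0101*, 0110*, 0111*, 1001*, 1010*, 1100*, 1101*, 1110*
[col 1] -010*, -100*, -101*, -110*, 0-00*, 0-10*, 0-11*, 00-0*, 001-*, 01-0*, 01-1*, 010-*, 011-*, 1-01, 1-10*, 11-0*, 110-*
[col 2] --10, -1-0, -10-, 0--0, 0-1-, 01--
Prime implicants: --10, -1-0, -10-, 0--0, 0-1-, 01--, 1-01
PI chart (minterm → PIs covering it):
  0 | 0--0  (sole → essential)
  2 | --10,0--0,0-1-
  3 | 0-1-  (sole → essential)
  4 | -1-0,-10-,0--0,01--
  5 | -10-,01--
  6 | --10,-1-0,0--0,0-1-,01--
  7 | 0-1-,01--
  9 | 1-01  (sole → essential)
  10 | --10  (sole → essential)
  12 | -1-0,-10-
  13 | -10-,1-01
  14 | --10,-1-0
Essential prime implicants: --10, 0--0, 0-1-, 1-01

4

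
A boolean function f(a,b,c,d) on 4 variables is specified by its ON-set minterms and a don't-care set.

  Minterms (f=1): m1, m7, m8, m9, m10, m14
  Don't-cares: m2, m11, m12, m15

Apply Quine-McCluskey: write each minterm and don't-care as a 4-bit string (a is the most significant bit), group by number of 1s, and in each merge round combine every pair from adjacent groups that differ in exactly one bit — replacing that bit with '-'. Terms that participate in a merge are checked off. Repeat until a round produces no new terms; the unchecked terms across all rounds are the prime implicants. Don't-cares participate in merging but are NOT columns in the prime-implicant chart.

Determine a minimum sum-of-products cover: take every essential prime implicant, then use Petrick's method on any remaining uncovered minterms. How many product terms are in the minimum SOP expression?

size-2^0 implicants → 0001(✓)  0010(✓)  0111(✓)  1000(✓)  1001(✓)  1010(✓)  1011(✓)  1100(✓)  1110(✓)  1111(✓)
size-2^1 implicants → -001  -010  -111  1-00(✓)  1-10(✓)  1-11(✓)  10-0(✓)  10-1(✓)  100-(✓)  101-(✓)  11-0(✓)  111-(✓)
size-2^2 implicants → 1--0  1-1-  10--
Unchecked terms (primes): -001, -010, -111, 1--0, 1-1-, 10--
Minterm coverage:
  m1 ⊆ -001 [E]
  m7 ⊆ -111 [E]
  m8 ⊆ 1--0,10--
  m9 ⊆ -001,10--
  m10 ⊆ -010,1--0,1-1-,10--
  m14 ⊆ 1--0,1-1-
E = {-001, -111}
Petrick residual → 1--0
Cover = b'c'd + bcd + ad'  |cover|=3

3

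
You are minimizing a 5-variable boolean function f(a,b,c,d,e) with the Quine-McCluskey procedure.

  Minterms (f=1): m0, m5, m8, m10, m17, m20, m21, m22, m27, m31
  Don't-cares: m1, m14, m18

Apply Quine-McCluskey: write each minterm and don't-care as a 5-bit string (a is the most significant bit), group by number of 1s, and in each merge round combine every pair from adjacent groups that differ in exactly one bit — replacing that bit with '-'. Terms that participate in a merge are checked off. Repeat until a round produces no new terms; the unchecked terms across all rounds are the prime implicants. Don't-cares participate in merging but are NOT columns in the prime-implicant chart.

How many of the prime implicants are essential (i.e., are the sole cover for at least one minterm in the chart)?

2

size-2^0 implicants → 00000(✓)  00001(✓)  00101(✓)  01000(✓)  01010(✓)  01110(✓)  10001(✓)  10010(✓)  10100(✓)  10101(✓)  10110(✓)  11011(✓)  11111(✓)
size-2^1 implicants → -0001(✓)  -0101(✓)  0-000  00-01(✓)  0000-  01-10  010-0  10-01(✓)  10-10  101-0  1010-  11-11
size-2^2 implicants → -0-01
Unchecked terms (primes): -0-01, 0-000, 0000-, 01-10, 010-0, 10-10, 101-0, 1010-, 11-11
Minterm coverage:
  m0 ⊆ 0-000,0000-
  m5 ⊆ -0-01 [E]
  m8 ⊆ 0-000,010-0
  m10 ⊆ 01-10,010-0
  m17 ⊆ -0-01 [E]
  m20 ⊆ 101-0,1010-
  m21 ⊆ -0-01,1010-
  m22 ⊆ 10-10,101-0
  m27 ⊆ 11-11 [E]
  m31 ⊆ 11-11 [E]
E = {-0-01, 11-11}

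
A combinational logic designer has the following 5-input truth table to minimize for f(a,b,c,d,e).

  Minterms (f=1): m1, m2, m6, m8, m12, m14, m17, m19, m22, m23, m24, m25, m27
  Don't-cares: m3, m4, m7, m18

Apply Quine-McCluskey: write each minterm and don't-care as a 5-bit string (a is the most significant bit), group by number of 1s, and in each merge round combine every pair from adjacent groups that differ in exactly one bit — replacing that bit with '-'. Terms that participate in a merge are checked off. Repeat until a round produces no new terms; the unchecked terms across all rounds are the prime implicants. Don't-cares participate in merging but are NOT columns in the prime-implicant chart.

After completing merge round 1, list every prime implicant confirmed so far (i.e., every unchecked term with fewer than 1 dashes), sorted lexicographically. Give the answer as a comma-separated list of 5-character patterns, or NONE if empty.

[col 0] 00001*, 00010*, 00011*, 00100*, 00110*, 00111*, 01000*, 01100*, 01110*, 10001*, 10010*, 10011*, 10110*, 10111*, 11000*, 11001*, 11011*
[col 1] -0001*, -0010*, -0011*, -0110*, -0111*, -1000, 0-100*, 0-110*, 00-10*, 00-11*, 000-1*, 0001-*, 001-0*, 0011-*, 01-00, 011-0*, 1-001*, 1-011*, 10-10*, 10-11*, 100-1*, 1001-*, 1011-*, 110-1*, 1100-
[col 2] -0-10*, -0-11*, -00-1, -001-*, -011-*, 0-1-0, 00-1-*, 1-0-1, 10-1-*
[col 3] -0-1-
Prime implicants: -0-1-, -00-1, -1000, 0-1-0, 01-00, 1-0-1, 1100-

NONE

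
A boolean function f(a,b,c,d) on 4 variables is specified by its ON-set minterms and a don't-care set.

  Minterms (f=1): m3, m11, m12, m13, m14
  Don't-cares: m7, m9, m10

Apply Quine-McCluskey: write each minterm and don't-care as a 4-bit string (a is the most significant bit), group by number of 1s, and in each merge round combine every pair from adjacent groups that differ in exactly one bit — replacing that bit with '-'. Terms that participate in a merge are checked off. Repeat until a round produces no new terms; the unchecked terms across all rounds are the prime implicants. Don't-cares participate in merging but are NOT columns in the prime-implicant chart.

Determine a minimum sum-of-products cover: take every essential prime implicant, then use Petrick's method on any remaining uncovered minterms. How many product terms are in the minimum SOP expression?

3

Round 0: 0011✓ 0111✓ 1001✓ 1010✓ 1011✓ 1100✓ 1101✓ 1110✓
Round 1: -011 0-11 1-01 1-10 10-1 101- 11-0 110-
PIs = {-011, 0-11, 1-01, 1-10, 10-1, 101-, 11-0, 110-}
Coverage chart:
  m3: -011,0-11
  m11: -011,10-1,101-
  m12: 11-0,110-
  m13: 1-01,110-
  m14: 1-10,11-0
(no essential prime implicants)
Petrick residual → -011, 1-01, 11-0
Min cover (3 terms): b'cd + ac'd + abd'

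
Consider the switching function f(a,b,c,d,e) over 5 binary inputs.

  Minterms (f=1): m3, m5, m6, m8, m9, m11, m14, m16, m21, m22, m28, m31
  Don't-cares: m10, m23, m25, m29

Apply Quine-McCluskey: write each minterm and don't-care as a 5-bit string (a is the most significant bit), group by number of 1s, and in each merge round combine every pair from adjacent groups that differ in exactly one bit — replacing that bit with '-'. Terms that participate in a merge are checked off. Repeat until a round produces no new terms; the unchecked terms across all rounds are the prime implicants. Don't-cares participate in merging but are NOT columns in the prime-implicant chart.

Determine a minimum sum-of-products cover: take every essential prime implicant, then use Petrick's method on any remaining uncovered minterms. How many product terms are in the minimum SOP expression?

size-2^0 implicants → 00011(✓)  00101(✓)  00110(✓)  01000(✓)  01001(✓)  01010(✓)  01011(✓)  01110(✓)  10000  10101(✓)  10110(✓)  10111(✓)  11001(✓)  11100(✓)  11101(✓)  11111(✓)
size-2^1 implicants → -0101  -0110  -1001  0-011  0-110  01-10  010-0(✓)  010-1(✓)  0100-(✓)  0101-(✓)  1-101(✓)  1-111(✓)  101-1(✓)  1011-  11-01  111-1(✓)  1110-
size-2^2 implicants → 010--  1-1-1
Unchecked terms (primes): -0101, -0110, -1001, 0-011, 0-110, 01-10, 010--, 1-1-1, 10000, 1011-, 11-01, 1110-
Minterm coverage:
  m3 ⊆ 0-011 [E]
  m5 ⊆ -0101 [E]
  m6 ⊆ -0110,0-110
  m8 ⊆ 010-- [E]
  m9 ⊆ -1001,010--
  m11 ⊆ 0-011,010--
  m14 ⊆ 0-110,01-10
  m16 ⊆ 10000 [E]
  m21 ⊆ -0101,1-1-1
  m22 ⊆ -0110,1011-
  m28 ⊆ 1110- [E]
  m31 ⊆ 1-1-1 [E]
E = {-0101, 0-011, 010--, 1-1-1, 10000, 1110-}
Petrick residual → -0110, 0-110
Cover = b'cd'e + b'cde' + a'c'de + a'cde' + a'bc' + ace + ab'c'd'e' + abcd'  |cover|=8

8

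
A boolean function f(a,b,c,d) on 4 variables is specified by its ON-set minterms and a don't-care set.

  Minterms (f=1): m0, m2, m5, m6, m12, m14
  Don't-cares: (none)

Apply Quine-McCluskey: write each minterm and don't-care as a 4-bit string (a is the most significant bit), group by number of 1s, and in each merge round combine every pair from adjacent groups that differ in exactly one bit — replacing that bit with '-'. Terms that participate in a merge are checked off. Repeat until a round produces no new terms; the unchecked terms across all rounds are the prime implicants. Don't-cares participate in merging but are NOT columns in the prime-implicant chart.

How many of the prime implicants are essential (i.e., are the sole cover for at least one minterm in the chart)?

[col 0] 0000*, 0010*, 0101, 0110*, 1100*, 1110*
[col 1] -110, 0-10, 00-0, 11-0
Prime implicants: -110, 0-10, 00-0, 0101, 11-0
PI chart (minterm → PIs covering it):
  0 | 00-0  (sole → essential)
  2 | 0-10,00-0
  5 | 0101  (sole → essential)
  6 | -110,0-10
  12 | 11-0  (sole → essential)
  14 | -110,11-0
Essential prime implicants: 00-0, 0101, 11-0

3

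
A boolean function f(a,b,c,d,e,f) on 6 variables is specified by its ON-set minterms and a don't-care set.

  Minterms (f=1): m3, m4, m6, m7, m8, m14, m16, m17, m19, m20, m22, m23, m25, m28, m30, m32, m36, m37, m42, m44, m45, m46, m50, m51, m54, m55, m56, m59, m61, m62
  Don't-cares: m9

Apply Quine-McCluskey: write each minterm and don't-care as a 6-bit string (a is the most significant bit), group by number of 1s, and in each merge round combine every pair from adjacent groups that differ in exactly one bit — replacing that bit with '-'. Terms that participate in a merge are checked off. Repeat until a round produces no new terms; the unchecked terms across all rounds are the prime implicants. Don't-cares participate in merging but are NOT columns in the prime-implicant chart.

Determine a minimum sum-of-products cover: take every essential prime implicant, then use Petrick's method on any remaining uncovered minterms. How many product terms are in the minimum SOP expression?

[col 0] 000011*, 000100*, 000110*, 000111*, 001000*, 001001*, 001110*, 010000*, 010001*, 010011*, 010100*, 010110*, 010111*, 011001*, 011100*, 011110*, 100000*, 100100*, 100101*, 101010*, 101100*, 101101*, 101110*, 110010*, 110011*, 110110*, 110111*, 111000, 111011*, 111101*, 111110*
[col 1] -00100, -01110*, -10011*, -10110*, -10111*, -11110*, 0-0011*, 0-0100*, 0-0110*, 0-0111*, 0-1001, 0-1110*, 00-110*, 000-11*, 0001-0*, 00011-*, 00100-, 01-001, 01-100*, 01-110*, 010-00, 010-11*, 0100-1, 01000-, 0101-0*, 01011-*, 0111-0*, 1-1101, 1-1110*, 10-100*, 10-101*, 100-00, 10010-*, 101-10, 1011-0, 10110-*, 11-011, 11-110*, 110-10*, 110-11*, 11001-*, 11011-*
[col 2] --1110, -1-110, -10-11, -1011-, 0--110, 0-0-11, 0-01-0, 0-011-, 01-1-0, 10-10-, 110-1-
Prime implicants: --1110, -00100, -1-110, -10-11, -1011-, 0--110, 0-0-11, 0-01-0, 0-011-, 0-1001, 00100-, 01-001, 01-1-0, 010-00, 0100-1, 01000-, 1-1101, 10-10-, 100-00, 101-10, 1011-0, 11-011, 110-1-, 111000
PI chart (minterm → PIs covering it):
  3 | 0-0-11  (sole → essential)
  4 | -00100,0-01-0
  6 | 0--110,0-01-0,0-011-
  7 | 0-0-11,0-011-
  8 | 00100-  (sole → essential)
  14 | --1110,0--110
  16 | 010-00,01000-
  17 | 01-001,0100-1,01000-
  19 | -10-11,0-0-11,0100-1
  20 | 0-01-0,01-1-0,010-00
  22 | -1-110,-1011-,0--110,0-01-0,0-011-,01-1-0
  23 | -10-11,-1011-,0-0-11,0-011-
  25 | 0-1001,01-001
  28 | 01-1-0  (sole → essential)
  30 | --1110,-1-110,0--110,01-1-0
  32 | 100-00  (sole → essential)
  36 | -00100,10-10-,100-00
  37 | 10-10-  (sole → essential)
  42 | 101-10  (sole → essential)
  44 | 10-10-,1011-0
  45 | 1-1101,10-10-
  46 | --1110,101-10,1011-0
  50 | 110-1-  (sole → essential)
  51 | -10-11,11-011,110-1-
  54 | -1-110,-1011-,110-1-
  55 | -10-11,-1011-,110-1-
  56 | 111000  (sole → essential)
  59 | 11-011  (sole → essential)
  61 | 1-1101  (sole → essential)
  62 | --1110,-1-110
Essential prime implicants: 0-0-11, 00100-, 01-1-0, 1-1101, 10-10-, 100-00, 101-10, 11-011, 110-1-, 111000
Petrick residual → --1110, 0-01-0, 0-1001, 01000-
Minimum SOP uses 14 PIs: cdef' + a'c'ef + a'c'df' + a'cd'e'f + a'b'cd'e' + a'bdf' + a'bc'd'e' + acde'f + ab'de' + ab'c'e'f' + ab'cef' + abd'ef + abc'e + abcd'e'f'

14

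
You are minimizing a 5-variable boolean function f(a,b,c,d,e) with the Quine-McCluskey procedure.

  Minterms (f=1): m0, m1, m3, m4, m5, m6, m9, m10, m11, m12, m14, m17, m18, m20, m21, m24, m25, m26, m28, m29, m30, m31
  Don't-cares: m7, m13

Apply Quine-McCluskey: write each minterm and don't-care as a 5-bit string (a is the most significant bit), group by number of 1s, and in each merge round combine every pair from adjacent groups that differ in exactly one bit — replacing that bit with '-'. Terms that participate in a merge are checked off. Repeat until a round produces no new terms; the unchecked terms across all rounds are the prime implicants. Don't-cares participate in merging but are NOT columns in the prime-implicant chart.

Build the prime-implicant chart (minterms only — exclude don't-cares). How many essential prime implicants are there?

[col 0] 00000*, 00001*, 00011*, 00100*, 00101*, 00110*, 00111*, 01001*, 01010*, 01011*, 01100*, 01101*, 01110*, 10001*, 10010*, 10100*, 10101*, 11000*, 11001*, 11010*, 11100*, 11101*, 11110*, 11111*
[col 1] -0001*, -0100*, -0101*, -1001*, -1010*, -1100*, -1101*, -1110*, 0-001*, 0-011*, 0-100*, 0-101*, 0-110*, 00-00*, 00-01*, 00-11*, 000-1*, 0000-*, 001-0*, 001-1*, 0010-*, 0011-*, 01-01*, 01-10*, 010-1*, 0101-, 011-0*, 0110-*, 1-001*, 1-010, 1-100*, 1-101*, 10-01*, 1010-*, 11-00*, 11-01*, 11-10*, 110-0*, 1100-*, 111-0*, 111-1*, 1110-*, 1111-*
[col 2] --001*, --100*, --101*, -0-01*, -010-*, -1-01*, -1-10, -11-0, -110-*, 0--01*, 0-0-1, 0-1-0, 0-10-*, 00--1, 00-0-, 001--, 1--01*, 1-10-*, 11--0, 11-0-, 111--
[col 3] ---01, --10-
Prime implicants: ---01, --10-, -1-10, -11-0, 0-0-1, 0-1-0, 00--1, 00-0-, 001--, 0101-, 1-010, 11--0, 11-0-, 111--
PI chart (minterm → PIs covering it):
  0 | 00-0-  (sole → essential)
  1 | ---01,0-0-1,00--1,00-0-
  3 | 0-0-1,00--1
  4 | --10-,0-1-0,00-0-,001--
  5 | ---01,--10-,00--1,00-0-,001--
  6 | 0-1-0,001--
  9 | ---01,0-0-1
  10 | -1-10,0101-
  11 | 0-0-1,0101-
  12 | --10-,-11-0,0-1-0
  14 | -1-10,-11-0,0-1-0
  17 | ---01  (sole → essential)
  18 | 1-010  (sole → essential)
  20 | --10-  (sole → essential)
  21 | ---01,--10-
  24 | 11--0,11-0-
  25 | ---01,11-0-
  26 | -1-10,1-010,11--0
  28 | --10-,-11-0,11--0,11-0-,111--
  29 | ---01,--10-,11-0-,111--
  30 | -1-10,-11-0,11--0,111--
  31 | 111--  (sole → essential)
Essential prime implicants: ---01, --10-, 00-0-, 1-010, 111--

5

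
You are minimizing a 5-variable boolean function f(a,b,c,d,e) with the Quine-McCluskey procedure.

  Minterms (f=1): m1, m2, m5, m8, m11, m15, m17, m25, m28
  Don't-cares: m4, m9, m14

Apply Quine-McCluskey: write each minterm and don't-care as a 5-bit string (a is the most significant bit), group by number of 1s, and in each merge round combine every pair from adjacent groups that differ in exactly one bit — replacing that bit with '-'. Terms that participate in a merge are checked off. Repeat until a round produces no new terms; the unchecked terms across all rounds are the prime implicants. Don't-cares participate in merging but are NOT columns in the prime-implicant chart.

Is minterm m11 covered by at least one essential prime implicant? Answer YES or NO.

[col 0] 00001*, 00010, 00100*, 00101*, 01000*, 01001*, 01011*, 01110*, 01111*, 10001*, 11001*, 11100
[col 1] -0001*, -1001*, 0-001*, 00-01, 0010-, 01-11, 010-1, 0100-, 0111-, 1-001*
[col 2] --001
Prime implicants: --001, 00-01, 00010, 0010-, 01-11, 010-1, 0100-, 0111-, 11100
PI chart (minterm → PIs covering it):
  1 | --001,00-01
  2 | 00010  (sole → essential)
  5 | 00-01,0010-
  8 | 0100-  (sole → essential)
  11 | 01-11,010-1
  15 | 01-11,0111-
  17 | --001  (sole → essential)
  25 | --001  (sole → essential)
  28 | 11100  (sole → essential)
Essential prime implicants: --001, 00010, 0100-, 11100

NO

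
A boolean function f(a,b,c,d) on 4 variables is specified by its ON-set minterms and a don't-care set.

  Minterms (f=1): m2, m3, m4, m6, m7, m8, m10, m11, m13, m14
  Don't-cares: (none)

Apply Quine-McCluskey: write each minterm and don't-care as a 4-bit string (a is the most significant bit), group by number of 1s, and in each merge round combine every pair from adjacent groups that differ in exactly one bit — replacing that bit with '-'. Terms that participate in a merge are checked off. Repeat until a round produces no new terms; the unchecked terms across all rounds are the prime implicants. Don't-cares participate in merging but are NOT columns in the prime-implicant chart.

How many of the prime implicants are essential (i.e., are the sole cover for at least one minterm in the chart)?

Round 0: 0010✓ 0011✓ 0100✓ 0110✓ 0111✓ 1000✓ 1010✓ 1011✓ 1101 1110✓
Round 1: -010✓ -011✓ -110✓ 0-10✓ 0-11✓ 001-✓ 01-0 011-✓ 1-10✓ 10-0 101-✓
Round 2: --10 -01- 0-1-
PIs = {--10, -01-, 0-1-, 01-0, 10-0, 1101}
Coverage chart:
  m2: --10,-01-,0-1-
  m3: -01-,0-1-
  m4: 01-0 ←essential
  m6: --10,0-1-,01-0
  m7: 0-1- ←essential
  m8: 10-0 ←essential
  m10: --10,-01-,10-0
  m11: -01- ←essential
  m13: 1101 ←essential
  m14: --10 ←essential
Essential: --10, -01-, 0-1-, 01-0, 10-0, 1101

6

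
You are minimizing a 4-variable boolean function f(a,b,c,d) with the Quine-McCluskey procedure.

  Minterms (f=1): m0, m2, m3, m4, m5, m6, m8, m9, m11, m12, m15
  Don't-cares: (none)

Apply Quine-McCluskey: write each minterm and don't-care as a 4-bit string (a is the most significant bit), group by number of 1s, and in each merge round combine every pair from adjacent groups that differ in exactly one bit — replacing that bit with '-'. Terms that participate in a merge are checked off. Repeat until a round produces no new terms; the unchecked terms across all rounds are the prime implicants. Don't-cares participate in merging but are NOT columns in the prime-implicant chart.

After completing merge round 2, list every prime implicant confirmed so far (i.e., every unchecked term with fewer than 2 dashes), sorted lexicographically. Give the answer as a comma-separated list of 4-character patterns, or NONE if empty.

size-2^0 implicants → 0000(✓)  0010(✓)  0011(✓)  0100(✓)  0101(✓)  0110(✓)  1000(✓)  1001(✓)  1011(✓)  1100(✓)  1111(✓)
size-2^1 implicants → -000(✓)  -011  -100(✓)  0-00(✓)  0-10(✓)  00-0(✓)  001-  01-0(✓)  010-  1-00(✓)  1-11  10-1  100-
size-2^2 implicants → --00  0--0
Unchecked terms (primes): --00, -011, 0--0, 001-, 010-, 1-11, 10-1, 100-

-011, 001-, 010-, 1-11, 10-1, 100-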